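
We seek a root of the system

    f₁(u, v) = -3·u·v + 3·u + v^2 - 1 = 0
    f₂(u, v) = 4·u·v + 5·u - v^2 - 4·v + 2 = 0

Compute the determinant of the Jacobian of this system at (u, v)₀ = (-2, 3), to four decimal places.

J = [[-3·v + 3, -3·u + 2·v], [4·v + 5, 4·u - 2·v - 4]].
At the point, J = [[-6.0000, 12.0000], [17.0000, -18.0000]].
det J = -96.0000.

-96.0000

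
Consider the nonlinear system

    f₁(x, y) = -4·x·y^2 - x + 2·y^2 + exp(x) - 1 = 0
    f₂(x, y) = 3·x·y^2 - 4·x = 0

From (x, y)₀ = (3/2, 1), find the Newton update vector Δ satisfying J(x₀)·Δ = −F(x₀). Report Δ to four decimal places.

At (3/2, 1): F = (-2.018311, -1.5000).
Jacobian J = [[-4·y^2 + exp(x) - 1, -8·x·y + 4·y], [3·y^2 - 4, 6·x·y]].
At the point, J = [[-0.518311, -8.0000], [-1.0000, 9.0000]] (det J = -12.664798).
Solving J·Δ = −F gives Δ = (-2.3818, -0.0980).

(-2.3818, -0.0980)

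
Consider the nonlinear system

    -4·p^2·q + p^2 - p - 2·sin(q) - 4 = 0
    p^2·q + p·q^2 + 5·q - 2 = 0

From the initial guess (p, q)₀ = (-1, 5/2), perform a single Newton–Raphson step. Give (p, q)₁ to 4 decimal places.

(-1.1494, -4.0632)

At (-1, 5/2): F = (-13.196944, 6.7500).
Jacobian J = [[-8·p·q + 2·p - 1, -4·p^2 - 2·cos(q)], [2·p·q + q^2, p^2 + 2·p·q + 5]].
At the point, J = [[17.0000, -2.397713], [1.2500, 1.0000]] (det J = 19.997141).
Solving J·Δ = −F gives Δ = (-0.1494, -6.5632).
Then the next iterate is (p, q)₁ = (-1.1494, -4.0632).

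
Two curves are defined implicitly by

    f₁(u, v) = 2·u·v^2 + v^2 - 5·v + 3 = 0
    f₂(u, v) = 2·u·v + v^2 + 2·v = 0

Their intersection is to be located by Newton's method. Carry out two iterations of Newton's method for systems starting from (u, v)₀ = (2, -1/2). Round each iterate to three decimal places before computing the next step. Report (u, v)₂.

(-10.080, 0.698)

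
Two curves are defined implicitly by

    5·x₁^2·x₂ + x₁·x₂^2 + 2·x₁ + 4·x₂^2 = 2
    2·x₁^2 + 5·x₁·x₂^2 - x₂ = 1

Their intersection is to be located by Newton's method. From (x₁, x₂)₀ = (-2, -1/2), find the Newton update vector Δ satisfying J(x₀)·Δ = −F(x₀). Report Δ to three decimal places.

(0.990, 0.187)

At (-2, -1/2): F = (-15.500, 5.000).
Jacobian J = [[10·x₁·x₂ + x₂^2 + 2, 5·x₁^2 + 2·x₁·x₂ + 8·x₂], [4·x₁ + 5·x₂^2, 10·x₁·x₂ - 1]].
At the point, J = [[12.250, 18.000], [-6.750, 9.000]] (det J = 231.750).
Solving J·Δ = −F gives Δ = (0.990, 0.187).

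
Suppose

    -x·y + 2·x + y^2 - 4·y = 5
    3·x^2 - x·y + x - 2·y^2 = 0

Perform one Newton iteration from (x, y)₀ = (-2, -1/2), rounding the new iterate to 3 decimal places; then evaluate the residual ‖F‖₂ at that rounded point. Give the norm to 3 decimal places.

At (-2, -1/2): F = (-7.750, 8.500).
Jacobian J = [[-y + 2, -x + 2·y - 4], [6·x - y + 1, -x - 4·y]].
At the point, J = [[2.500, -3.000], [-10.500, 4.000]] (det J = -21.500).
Solving J·Δ = −F gives Δ = (-0.256, -2.797).
Then the next iterate is (x, y)₁ = (-2.256, -3.297).
Re-evaluating at (-2.256, -3.297): F = (7.10818, -16.16584), so ‖F‖₂ = 17.660.

17.660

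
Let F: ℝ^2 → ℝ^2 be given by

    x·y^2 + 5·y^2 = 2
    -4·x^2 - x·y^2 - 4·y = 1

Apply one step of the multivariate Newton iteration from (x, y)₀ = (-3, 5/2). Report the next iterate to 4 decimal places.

At (-3, 5/2): F = (10.5000, -28.2500).
Jacobian J = [[y^2, 2·x·y + 10·y], [-8·x - y^2, -2·x·y - 4]].
At the point, J = [[6.2500, 10.0000], [17.7500, 11.0000]] (det J = -108.7500).
Solving J·Δ = −F gives Δ = (3.6598, -3.3374).
Then the next iterate is (x, y)₁ = (0.6598, -0.8374).

(0.6598, -0.8374)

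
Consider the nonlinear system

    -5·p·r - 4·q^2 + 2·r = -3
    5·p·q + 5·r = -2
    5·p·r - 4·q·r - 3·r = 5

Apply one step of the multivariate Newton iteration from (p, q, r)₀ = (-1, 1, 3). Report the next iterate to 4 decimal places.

At (-1, 1, 3): F = (20.0000, 12.0000, -41.0000).
Jacobian J = [[-5·r, -8·q, -5·p + 2], [5·q, 5·p, 5], [5·r, -4·r, 5·p - 4·q - 3]].
At the point, J = [[-15.0000, -8.0000, 7.0000], [5.0000, -5.0000, 5.0000], [15.0000, -12.0000, -12.0000]] (det J = -2775.0000).
Solving J·Δ = −F gives Δ = (0.1604, -0.3279, -2.8883).
Then the next iterate is (p, q, r)₁ = (-0.8396, 0.6721, 0.1117).

(-0.8396, 0.6721, 0.1117)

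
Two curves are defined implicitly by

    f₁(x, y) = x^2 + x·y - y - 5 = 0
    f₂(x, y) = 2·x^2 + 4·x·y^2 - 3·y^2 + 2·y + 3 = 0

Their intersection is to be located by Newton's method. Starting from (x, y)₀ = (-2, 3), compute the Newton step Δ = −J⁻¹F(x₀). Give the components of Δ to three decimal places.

(-2.662, -2.446)

At (-2, 3): F = (-10.000, -82.000).
Jacobian J = [[2·x + y, x - 1], [4·x + 4·y^2, 8·x·y - 6·y + 2]].
At the point, J = [[-1.000, -3.000], [28.000, -64.000]] (det J = 148.000).
Solving J·Δ = −F gives Δ = (-2.662, -2.446).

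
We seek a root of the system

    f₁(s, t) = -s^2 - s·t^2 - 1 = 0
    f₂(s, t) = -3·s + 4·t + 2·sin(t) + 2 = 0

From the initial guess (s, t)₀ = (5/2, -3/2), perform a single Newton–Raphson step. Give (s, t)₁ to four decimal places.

(8.8637, 6.3682)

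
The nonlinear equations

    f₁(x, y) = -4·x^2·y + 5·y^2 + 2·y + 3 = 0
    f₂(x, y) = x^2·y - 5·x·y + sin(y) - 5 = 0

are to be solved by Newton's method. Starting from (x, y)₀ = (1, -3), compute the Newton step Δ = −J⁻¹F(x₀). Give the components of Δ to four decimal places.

At (1, -3): F = (54.0000, 6.858880).
Jacobian J = [[-8·x·y, -4·x^2 + 10·y + 2], [2·x·y - 5·y, x^2 - 5·x + cos(y)]].
At the point, J = [[24.0000, -32.0000], [9.0000, -4.989992]] (det J = 168.240180).
Solving J·Δ = −F gives Δ = (0.2970, 1.9103).

(0.2970, 1.9103)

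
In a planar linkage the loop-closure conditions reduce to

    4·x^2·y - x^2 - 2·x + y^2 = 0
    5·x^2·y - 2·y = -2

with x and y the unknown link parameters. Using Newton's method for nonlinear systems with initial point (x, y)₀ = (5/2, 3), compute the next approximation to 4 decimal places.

(1.6555, 2.0971)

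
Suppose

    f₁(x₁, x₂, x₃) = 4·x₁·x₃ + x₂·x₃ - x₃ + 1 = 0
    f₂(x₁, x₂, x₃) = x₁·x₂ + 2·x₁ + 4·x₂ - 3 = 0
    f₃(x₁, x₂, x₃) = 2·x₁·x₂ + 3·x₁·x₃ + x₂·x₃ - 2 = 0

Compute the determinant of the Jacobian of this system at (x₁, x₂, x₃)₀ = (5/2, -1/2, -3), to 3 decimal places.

63.500

J = [[4·x₃, x₃, 4·x₁ + x₂ - 1], [x₂ + 2, x₁ + 4, 0], [2·x₂ + 3·x₃, 2·x₁ + x₃, 3·x₁ + x₂]].
At the point, J = [[-12.000, -3.000, 8.500], [1.500, 6.500, 0.000], [-10.000, 2.000, 7.000]].
det J = 63.500.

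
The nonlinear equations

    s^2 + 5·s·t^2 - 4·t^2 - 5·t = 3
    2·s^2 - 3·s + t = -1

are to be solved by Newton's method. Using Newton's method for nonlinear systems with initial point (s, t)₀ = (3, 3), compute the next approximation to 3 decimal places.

(1.588, 2.705)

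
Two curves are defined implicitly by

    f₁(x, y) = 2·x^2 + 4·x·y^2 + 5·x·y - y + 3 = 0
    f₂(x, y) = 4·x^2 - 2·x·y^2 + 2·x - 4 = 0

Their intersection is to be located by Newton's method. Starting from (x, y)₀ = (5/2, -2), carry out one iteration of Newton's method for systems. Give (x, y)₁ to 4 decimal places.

(1.3581, -1.5007)

At (5/2, -2): F = (32.5000, 6.0000).
Jacobian J = [[4·x + 4·y^2 + 5·y, 8·x·y + 5·x - 1], [8·x - 2·y^2 + 2, -4·x·y]].
At the point, J = [[16.0000, -28.5000], [14.0000, 20.0000]] (det J = 719.0000).
Solving J·Δ = −F gives Δ = (-1.1419, 0.4993).
Then the next iterate is (x, y)₁ = (1.3581, -1.5007).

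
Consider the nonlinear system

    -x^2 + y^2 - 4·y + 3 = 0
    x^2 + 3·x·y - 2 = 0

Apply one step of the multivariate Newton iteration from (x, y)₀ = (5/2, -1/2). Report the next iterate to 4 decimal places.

(2.2500, -0.4500)

At (5/2, -1/2): F = (-1.0000, 0.5000).
Jacobian J = [[-2·x, 2·y - 4], [2·x + 3·y, 3·x]].
At the point, J = [[-5.0000, -5.0000], [3.5000, 7.5000]] (det J = -20.0000).
Solving J·Δ = −F gives Δ = (-0.2500, 0.0500).
Then the next iterate is (x, y)₁ = (2.2500, -0.4500).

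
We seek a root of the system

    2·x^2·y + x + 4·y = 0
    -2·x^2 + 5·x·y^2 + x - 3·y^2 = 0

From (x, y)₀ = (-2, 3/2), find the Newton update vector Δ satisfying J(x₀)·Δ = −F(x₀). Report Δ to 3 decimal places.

(0.823, -0.579)

At (-2, 3/2): F = (16.000, -39.250).
Jacobian J = [[4·x·y + 1, 2·x^2 + 4], [-4·x + 5·y^2 + 1, 10·x·y - 6·y]].
At the point, J = [[-11.000, 12.000], [20.250, -39.000]] (det J = 186.000).
Solving J·Δ = −F gives Δ = (0.823, -0.579).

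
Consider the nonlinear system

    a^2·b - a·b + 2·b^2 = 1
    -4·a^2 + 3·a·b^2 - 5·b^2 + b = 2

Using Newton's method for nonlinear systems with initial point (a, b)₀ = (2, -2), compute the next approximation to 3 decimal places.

(-15.500, 16.000)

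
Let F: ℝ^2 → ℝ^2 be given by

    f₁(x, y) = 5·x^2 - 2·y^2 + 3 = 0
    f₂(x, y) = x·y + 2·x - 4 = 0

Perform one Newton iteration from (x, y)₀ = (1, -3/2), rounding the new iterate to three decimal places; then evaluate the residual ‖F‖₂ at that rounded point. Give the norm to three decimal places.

19.369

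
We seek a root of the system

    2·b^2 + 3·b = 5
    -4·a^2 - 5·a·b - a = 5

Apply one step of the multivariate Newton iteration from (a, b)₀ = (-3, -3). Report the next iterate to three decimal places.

(-0.991, -2.556)

At (-3, -3): F = (4.000, -83.000).
Jacobian J = [[0, 4·b + 3], [-8·a - 5·b - 1, -5·a]].
At the point, J = [[0.000, -9.000], [38.000, 15.000]] (det J = 342.000).
Solving J·Δ = −F gives Δ = (2.009, 0.444).
Then the next iterate is (a, b)₁ = (-0.991, -2.556).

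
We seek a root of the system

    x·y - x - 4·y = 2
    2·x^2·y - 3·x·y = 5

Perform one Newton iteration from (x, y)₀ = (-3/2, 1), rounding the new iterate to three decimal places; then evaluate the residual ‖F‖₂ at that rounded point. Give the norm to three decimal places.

6.463

At (-3/2, 1): F = (-6.000, 4.000).
Jacobian J = [[y - 1, x - 4], [4·x·y - 3·y, 2·x^2 - 3·x]].
At the point, J = [[0.000, -5.500], [-9.000, 9.000]] (det J = -49.500).
Solving J·Δ = −F gives Δ = (-0.646, -1.091).
Then the next iterate is (x, y)₁ = (-2.146, -0.091).
Re-evaluating at (-2.146, -0.091): F = (0.70529, -6.42403), so ‖F‖₂ = 6.463.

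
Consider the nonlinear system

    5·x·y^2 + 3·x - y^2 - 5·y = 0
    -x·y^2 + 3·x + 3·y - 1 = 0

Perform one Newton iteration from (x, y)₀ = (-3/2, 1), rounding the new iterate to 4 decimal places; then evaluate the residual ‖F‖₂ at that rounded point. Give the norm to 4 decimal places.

At (-3/2, 1): F = (-18.0000, -1.0000).
Jacobian J = [[5·y^2 + 3, 10·x·y - 2·y - 5], [-y^2 + 3, -2·x·y + 3]].
At the point, J = [[8.0000, -22.0000], [2.0000, 6.0000]] (det J = 92.0000).
Solving J·Δ = −F gives Δ = (1.4130, -0.3043).
Then the next iterate is (x, y)₁ = (-0.0870, 0.6957).
Re-evaluating at (-0.0870, 0.6957): F = (-4.434038, 0.868208), so ‖F‖₂ = 4.5182.

4.5182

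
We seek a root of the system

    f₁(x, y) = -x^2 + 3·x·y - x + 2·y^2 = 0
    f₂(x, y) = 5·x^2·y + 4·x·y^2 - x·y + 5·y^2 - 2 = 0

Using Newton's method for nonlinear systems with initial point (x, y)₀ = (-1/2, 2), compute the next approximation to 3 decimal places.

At (-1/2, 2): F = (5.250, 13.500).
Jacobian J = [[-2·x + 3·y - 1, 3·x + 4·y], [10·x·y + 4·y^2 - y, 5·x^2 + 8·x·y - x + 10·y]].
At the point, J = [[6.000, 6.500], [4.000, 13.750]] (det J = 56.500).
Solving J·Δ = −F gives Δ = (0.275, -1.062).
Then the next iterate is (x, y)₁ = (-0.225, 0.938).

(-0.225, 0.938)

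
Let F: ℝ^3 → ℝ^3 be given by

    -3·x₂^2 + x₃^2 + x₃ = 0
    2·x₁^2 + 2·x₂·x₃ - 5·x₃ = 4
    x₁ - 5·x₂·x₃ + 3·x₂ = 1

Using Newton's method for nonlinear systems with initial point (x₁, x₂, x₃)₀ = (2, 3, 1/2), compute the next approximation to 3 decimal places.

(1.607, 1.552, 0.592)

At (2, 3, 1/2): F = (-26.250, 4.500, 2.500).
Jacobian J = [[0, -6·x₂, 2·x₃ + 1], [4·x₁, 2·x₃, 2·x₂ - 5], [1, -5·x₃ + 3, -5·x₂]].
At the point, J = [[0.000, -18.000, 2.000], [8.000, 1.000, 1.000], [1.000, 0.500, -15.000]] (det J = -2172.000).
Solving J·Δ = −F gives Δ = (-0.393, -1.448, 0.092).
Then the next iterate is (x₁, x₂, x₃)₁ = (1.607, 1.552, 0.592).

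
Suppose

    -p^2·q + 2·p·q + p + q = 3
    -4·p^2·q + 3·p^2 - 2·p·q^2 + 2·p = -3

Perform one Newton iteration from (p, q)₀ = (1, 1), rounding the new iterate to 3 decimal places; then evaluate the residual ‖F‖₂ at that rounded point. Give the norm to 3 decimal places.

3.354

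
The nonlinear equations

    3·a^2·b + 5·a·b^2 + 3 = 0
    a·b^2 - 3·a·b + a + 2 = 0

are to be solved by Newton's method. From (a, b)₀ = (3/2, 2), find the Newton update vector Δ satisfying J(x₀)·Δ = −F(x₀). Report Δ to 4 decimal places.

(-0.5480, -0.6987)

At (3/2, 2): F = (46.5000, 0.5000).
Jacobian J = [[6·a·b + 5·b^2, 3·a^2 + 10·a·b], [b^2 - 3·b + 1, 2·a·b - 3·a]].
At the point, J = [[38.0000, 36.7500], [-1.0000, 1.5000]] (det J = 93.7500).
Solving J·Δ = −F gives Δ = (-0.5480, -0.6987).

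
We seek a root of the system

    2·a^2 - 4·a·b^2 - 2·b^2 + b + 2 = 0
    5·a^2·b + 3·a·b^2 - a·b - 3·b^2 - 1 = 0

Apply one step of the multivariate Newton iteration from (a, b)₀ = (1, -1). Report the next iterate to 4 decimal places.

(0.3205, -0.7692)

At (1, -1): F = (-3.0000, -5.0000).
Jacobian J = [[4·a - 4·b^2, -8·a·b - 4·b + 1], [10·a·b + 3·b^2 - b, 5·a^2 + 6·a·b - a - 6·b]].
At the point, J = [[0.0000, 13.0000], [-6.0000, 4.0000]] (det J = 78.0000).
Solving J·Δ = −F gives Δ = (-0.6795, 0.2308).
Then the next iterate is (a, b)₁ = (0.3205, -0.7692).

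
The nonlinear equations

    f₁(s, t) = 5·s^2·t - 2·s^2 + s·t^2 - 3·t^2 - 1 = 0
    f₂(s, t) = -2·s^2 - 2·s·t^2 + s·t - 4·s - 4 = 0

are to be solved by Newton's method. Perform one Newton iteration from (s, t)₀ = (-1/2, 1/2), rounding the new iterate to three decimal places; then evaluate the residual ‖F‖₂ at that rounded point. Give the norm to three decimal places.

At (-1/2, 1/2): F = (-1.750, -2.500).
Jacobian J = [[10·s·t - 4·s + t^2, 5·s^2 + 2·s·t - 6·t], [-4·s - 2·t^2 + t - 4, -4·s·t + s]].
At the point, J = [[-0.250, -2.250], [-2.000, 0.500]] (det J = -4.625).
Solving J·Δ = −F gives Δ = (-1.405, -0.622).
Then the next iterate is (s, t)₁ = (-1.905, -0.122).
Re-evaluating at (-1.905, -0.122): F = (-10.54476, -3.34893), so ‖F‖₂ = 11.064.

11.064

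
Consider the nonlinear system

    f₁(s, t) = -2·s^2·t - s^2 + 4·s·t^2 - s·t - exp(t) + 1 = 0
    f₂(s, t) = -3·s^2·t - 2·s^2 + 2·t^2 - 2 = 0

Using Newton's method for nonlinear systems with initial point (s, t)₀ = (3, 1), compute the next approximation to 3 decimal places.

(1.681, 0.764)

At (3, 1): F = (-19.71828, -45.000).
Jacobian J = [[-4·s·t - 2·s + 4·t^2 - t, -2·s^2 + 8·s·t - s - exp(t)], [-6·s·t - 4·s, -3·s^2 + 4·t]].
At the point, J = [[-15.000, 0.28172], [-30.000, -23.000]] (det J = 353.45155).
Solving J·Δ = −F gives Δ = (-1.319, -0.236).
Then the next iterate is (s, t)₁ = (1.681, 0.764).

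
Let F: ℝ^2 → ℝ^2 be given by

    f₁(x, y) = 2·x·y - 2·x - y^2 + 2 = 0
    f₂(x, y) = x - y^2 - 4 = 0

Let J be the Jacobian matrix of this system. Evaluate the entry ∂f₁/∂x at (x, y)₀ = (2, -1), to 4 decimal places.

-4.0000

∂f₁/∂x = 2·y - 2.
At (2, -1) this is -4.0000.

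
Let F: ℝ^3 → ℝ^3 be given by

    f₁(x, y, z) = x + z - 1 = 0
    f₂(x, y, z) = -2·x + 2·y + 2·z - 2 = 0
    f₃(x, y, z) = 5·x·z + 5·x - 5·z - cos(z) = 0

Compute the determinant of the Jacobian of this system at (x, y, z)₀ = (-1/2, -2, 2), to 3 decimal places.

-43.181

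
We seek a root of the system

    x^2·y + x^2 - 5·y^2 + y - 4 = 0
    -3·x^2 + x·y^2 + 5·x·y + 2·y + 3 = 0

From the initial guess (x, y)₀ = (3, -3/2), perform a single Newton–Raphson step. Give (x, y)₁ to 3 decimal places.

(1.387, -0.844)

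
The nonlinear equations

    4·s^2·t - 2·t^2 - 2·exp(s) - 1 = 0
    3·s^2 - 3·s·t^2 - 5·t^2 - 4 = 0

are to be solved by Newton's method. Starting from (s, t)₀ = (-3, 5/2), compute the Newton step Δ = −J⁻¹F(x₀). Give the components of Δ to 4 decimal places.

At (-3, 5/2): F = (76.400426, 48.0000).
Jacobian J = [[8·s·t - 2·exp(s), 4·s^2 - 4·t], [6·s - 3·t^2, -6·s·t - 10·t]].
At the point, J = [[-60.099574, 26.0000], [-36.7500, 20.0000]] (det J = -246.491483).
Solving J·Δ = −F gives Δ = (1.1360, -0.3126).

(1.1360, -0.3126)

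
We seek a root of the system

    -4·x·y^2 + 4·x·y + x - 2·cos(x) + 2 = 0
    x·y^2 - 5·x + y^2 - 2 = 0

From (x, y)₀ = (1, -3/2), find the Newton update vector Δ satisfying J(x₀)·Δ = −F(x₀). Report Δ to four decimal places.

(-1.0049, 0.0439)

At (1, -3/2): F = (-13.080605, -2.5000).
Jacobian J = [[-4·y^2 + 4·y + 2·sin(x) + 1, -8·x·y + 4·x], [y^2 - 5, 2·x·y + 2·y]].
At the point, J = [[-12.317058, 16.0000], [-2.7500, -6.0000]] (det J = 117.902348).
Solving J·Δ = −F gives Δ = (-1.0049, 0.0439).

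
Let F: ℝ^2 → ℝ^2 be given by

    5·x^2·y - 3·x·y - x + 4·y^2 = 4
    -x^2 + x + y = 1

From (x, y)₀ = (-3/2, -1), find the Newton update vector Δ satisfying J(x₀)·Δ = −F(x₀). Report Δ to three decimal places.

At (-3/2, -1): F = (-14.250, -5.750).
Jacobian J = [[10·x·y - 3·y - 1, 5·x^2 - 3·x + 8·y], [-2·x + 1, 1]].
At the point, J = [[17.000, 7.750], [4.000, 1.000]] (det J = -14.000).
Solving J·Δ = −F gives Δ = (2.165, -2.911).

(2.165, -2.911)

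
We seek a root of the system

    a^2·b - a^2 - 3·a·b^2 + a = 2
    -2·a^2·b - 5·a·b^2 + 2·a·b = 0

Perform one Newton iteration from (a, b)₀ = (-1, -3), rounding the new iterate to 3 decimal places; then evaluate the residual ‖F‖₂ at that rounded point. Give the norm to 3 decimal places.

At (-1, -3): F = (20.000, 57.000).
Jacobian J = [[2·a·b - 2·a - 3·b^2 + 1, a^2 - 6·a·b], [-4·a·b - 5·b^2 + 2·b, -2·a^2 - 10·a·b + 2·a]].
At the point, J = [[-18.000, -17.000], [-63.000, -34.000]] (det J = -459.000).
Solving J·Δ = −F gives Δ = (0.630, 0.510).
Then the next iterate is (a, b)₁ = (-0.370, -2.490).
Re-evaluating at (-0.370, -2.490): F = (4.03433, 13.99455), so ‖F‖₂ = 14.564.

14.564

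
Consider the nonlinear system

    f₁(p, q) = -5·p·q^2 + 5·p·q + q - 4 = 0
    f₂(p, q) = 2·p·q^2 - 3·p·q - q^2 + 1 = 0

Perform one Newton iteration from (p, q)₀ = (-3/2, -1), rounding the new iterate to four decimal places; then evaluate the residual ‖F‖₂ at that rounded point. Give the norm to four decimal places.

8.9385

At (-3/2, -1): F = (10.0000, -7.5000).
Jacobian J = [[-5·q^2 + 5·q, -10·p·q + 5·p + 1], [2·q^2 - 3·q, 4·p·q - 3·p - 2·q]].
At the point, J = [[-10.0000, -21.5000], [5.0000, 12.5000]] (det J = -17.5000).
Solving J·Δ = −F gives Δ = (-2.0714, 1.4286).
Then the next iterate is (p, q)₁ = (-3.5714, 0.4286).
Re-evaluating at (-3.5714, 0.4286): F = (-7.944616, 4.096290), so ‖F‖₂ = 8.9385.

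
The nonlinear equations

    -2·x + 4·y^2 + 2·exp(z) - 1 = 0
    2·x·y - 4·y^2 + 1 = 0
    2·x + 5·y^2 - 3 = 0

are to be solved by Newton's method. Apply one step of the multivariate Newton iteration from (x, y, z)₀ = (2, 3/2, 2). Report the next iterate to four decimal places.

At (2, 3/2, 2): F = (18.778112, -2.0000, 12.2500).
Jacobian J = [[-2, 8·y, 2·exp(z)], [2·y, 2·x - 8·y, 0], [2, 10·y, 0]].
At the point, J = [[-2.0000, 12.0000, 14.778112], [3.0000, -8.0000, 0.0000], [2.0000, 15.0000, 0.0000]] (det J = 901.464844).
Solving J·Δ = −F gives Δ = (-1.1148, -0.6680, -0.8791).
Then the next iterate is (x, y, z)₁ = (0.8852, 0.8320, 1.1209).

(0.8852, 0.8320, 1.1209)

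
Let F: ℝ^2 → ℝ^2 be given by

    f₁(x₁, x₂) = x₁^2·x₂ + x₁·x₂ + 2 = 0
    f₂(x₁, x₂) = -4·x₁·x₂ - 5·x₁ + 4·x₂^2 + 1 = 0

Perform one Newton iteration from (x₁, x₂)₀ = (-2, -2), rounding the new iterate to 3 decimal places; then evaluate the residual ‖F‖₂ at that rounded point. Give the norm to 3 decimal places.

7.715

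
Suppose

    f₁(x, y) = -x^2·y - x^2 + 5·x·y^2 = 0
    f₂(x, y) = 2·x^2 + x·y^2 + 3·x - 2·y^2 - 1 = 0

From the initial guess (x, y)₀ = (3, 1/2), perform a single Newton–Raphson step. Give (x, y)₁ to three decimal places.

(1.315, -0.052)

At (3, 1/2): F = (-9.750, 26.250).
Jacobian J = [[-2·x·y - 2·x + 5·y^2, -x^2 + 10·x·y], [4·x + y^2 + 3, 2·x·y - 4·y]].
At the point, J = [[-7.750, 6.000], [15.250, 1.000]] (det J = -99.250).
Solving J·Δ = −F gives Δ = (-1.685, -0.552).
Then the next iterate is (x, y)₁ = (1.315, -0.052).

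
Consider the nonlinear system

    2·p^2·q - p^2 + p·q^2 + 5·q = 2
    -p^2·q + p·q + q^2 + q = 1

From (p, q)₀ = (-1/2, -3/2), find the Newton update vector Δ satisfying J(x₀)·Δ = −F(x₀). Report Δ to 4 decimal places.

(-6.7787, 7.7131)

At (-1/2, -3/2): F = (-11.6250, 0.8750).
Jacobian J = [[4·p·q - 2·p + q^2, 2·p^2 + 2·p·q + 5], [-2·p·q + q, -p^2 + p + 2·q + 1]].
At the point, J = [[6.2500, 7.0000], [-3.0000, -2.7500]] (det J = 3.8125).
Solving J·Δ = −F gives Δ = (-6.7787, 7.7131).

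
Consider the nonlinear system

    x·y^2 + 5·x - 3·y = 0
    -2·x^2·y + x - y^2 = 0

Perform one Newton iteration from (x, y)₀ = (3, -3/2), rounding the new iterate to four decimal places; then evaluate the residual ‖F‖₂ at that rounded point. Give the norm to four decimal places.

28.4470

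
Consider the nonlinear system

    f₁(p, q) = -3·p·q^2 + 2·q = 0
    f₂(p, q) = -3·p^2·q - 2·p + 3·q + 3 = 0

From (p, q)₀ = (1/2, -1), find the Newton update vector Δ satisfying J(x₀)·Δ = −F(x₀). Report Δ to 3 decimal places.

At (1/2, -1): F = (-3.500, -0.250).
Jacobian J = [[-3·q^2, -6·p·q + 2], [-6·p·q - 2, -3·p^2 + 3]].
At the point, J = [[-3.000, 5.000], [1.000, 2.250]] (det J = -11.750).
Solving J·Δ = −F gives Δ = (-0.564, 0.362).

(-0.564, 0.362)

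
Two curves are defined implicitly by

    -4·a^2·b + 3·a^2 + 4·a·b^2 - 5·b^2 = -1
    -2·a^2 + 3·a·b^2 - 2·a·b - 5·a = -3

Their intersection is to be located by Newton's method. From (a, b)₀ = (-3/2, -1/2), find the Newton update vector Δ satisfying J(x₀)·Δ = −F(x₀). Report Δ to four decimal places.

At (-3/2, -1/2): F = (9.5000, 3.3750).
Jacobian J = [[-8·a·b + 6·a + 4·b^2, -4·a^2 + 8·a·b - 10·b], [-4·a + 3·b^2 - 2·b - 5, 6·a·b - 2·a]].
At the point, J = [[-14.0000, 2.0000], [2.7500, 7.5000]] (det J = -110.5000).
Solving J·Δ = −F gives Δ = (0.5837, -0.6640).

(0.5837, -0.6640)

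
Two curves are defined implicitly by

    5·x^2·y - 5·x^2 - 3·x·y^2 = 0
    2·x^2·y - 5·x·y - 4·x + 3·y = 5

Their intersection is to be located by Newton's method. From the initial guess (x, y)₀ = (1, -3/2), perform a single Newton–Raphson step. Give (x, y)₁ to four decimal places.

(-2.6000, -8.2893)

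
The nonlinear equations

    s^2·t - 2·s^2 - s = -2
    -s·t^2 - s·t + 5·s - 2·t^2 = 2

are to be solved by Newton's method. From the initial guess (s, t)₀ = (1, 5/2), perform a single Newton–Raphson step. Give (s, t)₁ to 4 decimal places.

At (1, 5/2): F = (1.5000, -18.2500).
Jacobian J = [[2·s·t - 4·s - 1, s^2], [-t^2 - t + 5, -2·s·t - s - 4·t]].
At the point, J = [[0.0000, 1.0000], [-3.7500, -16.0000]] (det J = 3.7500).
Solving J·Δ = −F gives Δ = (1.5333, -1.5000).
Then the next iterate is (s, t)₁ = (2.5333, 1.0000).

(2.5333, 1.0000)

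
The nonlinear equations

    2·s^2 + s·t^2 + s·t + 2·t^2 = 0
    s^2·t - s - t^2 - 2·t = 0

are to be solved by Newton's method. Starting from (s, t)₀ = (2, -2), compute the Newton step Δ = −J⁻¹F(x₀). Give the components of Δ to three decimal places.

At (2, -2): F = (20.000, -10.000).
Jacobian J = [[4·s + t^2 + t, 2·s·t + s + 4·t], [2·s·t - 1, s^2 - 2·t - 2]].
At the point, J = [[10.000, -14.000], [-9.000, 6.000]] (det J = -66.000).
Solving J·Δ = −F gives Δ = (-0.303, 1.212).

(-0.303, 1.212)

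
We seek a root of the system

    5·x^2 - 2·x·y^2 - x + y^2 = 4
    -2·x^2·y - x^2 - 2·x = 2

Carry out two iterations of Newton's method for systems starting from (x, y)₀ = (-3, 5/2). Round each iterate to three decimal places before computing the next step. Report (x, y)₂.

At (-3, 5/2): F = (87.750, -50.000).
Jacobian J = [[10·x - 2·y^2 - 1, -4·x·y + 2·y], [-4·x·y - 2·x - 2, -2·x^2]].
At the point, J = [[-43.500, 35.000], [34.000, -18.000]] (det J = -407.000).
Solving J·Δ = −F gives Δ = (0.419, -1.986).
Then the next iterate is (x, y)₁ = (-2.581, 0.514).
Round to (-2.581, 0.514) and repeat: F = (33.51678, -10.34765), J = [[-27.33839, 6.33454], [8.46854, -13.32312]].
Δ = (1.227, 0.003), so (x, y)₂ = (-1.354, 0.517).

(-1.354, 0.517)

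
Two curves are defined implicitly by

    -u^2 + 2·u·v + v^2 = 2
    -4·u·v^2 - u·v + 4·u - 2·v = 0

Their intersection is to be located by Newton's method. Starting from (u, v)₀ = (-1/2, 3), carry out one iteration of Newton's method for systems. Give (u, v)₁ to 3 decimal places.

(-0.427, 2.148)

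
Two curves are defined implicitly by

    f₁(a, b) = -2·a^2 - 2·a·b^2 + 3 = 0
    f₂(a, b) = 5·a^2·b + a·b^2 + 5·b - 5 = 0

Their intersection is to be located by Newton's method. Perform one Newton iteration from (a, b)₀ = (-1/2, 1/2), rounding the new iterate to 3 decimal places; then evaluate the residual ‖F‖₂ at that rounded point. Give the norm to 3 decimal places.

At (-1/2, 1/2): F = (2.750, -2.000).
Jacobian J = [[-4·a - 2·b^2, -4·a·b], [10·a·b + b^2, 5·a^2 + 2·a·b + 5]].
At the point, J = [[1.500, 1.000], [-2.250, 5.750]] (det J = 10.875).
Solving J·Δ = −F gives Δ = (-1.638, -0.293).
Then the next iterate is (a, b)₁ = (-2.138, 0.207).
Re-evaluating at (-2.138, 0.207): F = (-5.95887, 0.67442), so ‖F‖₂ = 5.997.

5.997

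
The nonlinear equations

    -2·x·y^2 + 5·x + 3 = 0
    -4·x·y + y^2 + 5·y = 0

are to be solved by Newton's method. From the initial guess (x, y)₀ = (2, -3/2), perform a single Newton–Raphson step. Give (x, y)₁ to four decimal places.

At (2, -3/2): F = (4.0000, 6.7500).
Jacobian J = [[-2·y^2 + 5, -4·x·y], [-4·y, -4·x + 2·y + 5]].
At the point, J = [[0.5000, 12.0000], [6.0000, -6.0000]] (det J = -75.0000).
Solving J·Δ = −F gives Δ = (-1.4000, -0.2750).
Then the next iterate is (x, y)₁ = (0.6000, -1.7750).

(0.6000, -1.7750)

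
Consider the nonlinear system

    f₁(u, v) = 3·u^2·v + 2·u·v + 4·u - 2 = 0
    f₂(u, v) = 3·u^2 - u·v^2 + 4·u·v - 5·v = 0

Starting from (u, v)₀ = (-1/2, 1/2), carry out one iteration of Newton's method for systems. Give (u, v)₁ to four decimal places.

(0.6341, -0.1220)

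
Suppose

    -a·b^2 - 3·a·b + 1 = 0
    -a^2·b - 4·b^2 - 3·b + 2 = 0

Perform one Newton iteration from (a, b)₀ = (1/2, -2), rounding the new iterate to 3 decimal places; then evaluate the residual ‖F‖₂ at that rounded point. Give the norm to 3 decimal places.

0.575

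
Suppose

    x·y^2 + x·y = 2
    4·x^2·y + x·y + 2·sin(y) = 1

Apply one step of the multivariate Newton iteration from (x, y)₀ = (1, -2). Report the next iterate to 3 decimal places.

At (1, -2): F = (0.000, -12.81859).
Jacobian J = [[y^2 + y, 2·x·y + x], [8·x·y + y, 4·x^2 + x + 2·cos(y)]].
At the point, J = [[2.000, -3.000], [-18.000, 4.16771]] (det J = -45.66459).
Solving J·Δ = −F gives Δ = (-0.842, -0.561).
Then the next iterate is (x, y)₁ = (0.158, -2.561).

(0.158, -2.561)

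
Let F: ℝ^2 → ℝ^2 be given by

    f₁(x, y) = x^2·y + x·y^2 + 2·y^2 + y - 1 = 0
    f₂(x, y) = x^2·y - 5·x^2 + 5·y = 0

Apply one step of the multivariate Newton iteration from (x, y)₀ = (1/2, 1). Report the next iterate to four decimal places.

At (1/2, 1): F = (2.7500, 4.0000).
Jacobian J = [[2·x·y + y^2, x^2 + 2·x·y + 4·y + 1], [2·x·y - 10·x, x^2 + 5]].
At the point, J = [[2.0000, 6.2500], [-4.0000, 5.2500]] (det J = 35.5000).
Solving J·Δ = −F gives Δ = (0.2975, -0.5352).
Then the next iterate is (x, y)₁ = (0.7975, 0.4648).

(0.7975, 0.4648)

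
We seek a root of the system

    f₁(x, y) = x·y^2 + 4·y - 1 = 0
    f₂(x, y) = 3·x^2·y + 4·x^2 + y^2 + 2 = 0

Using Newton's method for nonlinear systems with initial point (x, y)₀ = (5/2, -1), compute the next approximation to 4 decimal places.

(4.0000, -2.0000)

At (5/2, -1): F = (-2.5000, 9.2500).
Jacobian J = [[y^2, 2·x·y + 4], [6·x·y + 8·x, 3·x^2 + 2·y]].
At the point, J = [[1.0000, -1.0000], [5.0000, 16.7500]] (det J = 21.7500).
Solving J·Δ = −F gives Δ = (1.5000, -1.0000).
Then the next iterate is (x, y)₁ = (4.0000, -2.0000).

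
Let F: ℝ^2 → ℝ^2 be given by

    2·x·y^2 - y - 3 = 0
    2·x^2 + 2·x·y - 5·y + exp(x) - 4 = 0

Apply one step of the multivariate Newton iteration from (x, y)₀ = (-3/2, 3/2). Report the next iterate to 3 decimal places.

(-1.857, 0.214)

At (-3/2, 3/2): F = (-11.250, -11.27687).
Jacobian J = [[2·y^2, 4·x·y - 1], [4·x + 2·y + exp(x), 2·x - 5]].
At the point, J = [[4.500, -10.000], [-2.77687, -8.000]] (det J = -63.76870).
Solving J·Δ = −F gives Δ = (-0.357, -1.286).
Then the next iterate is (x, y)₁ = (-1.857, 0.214).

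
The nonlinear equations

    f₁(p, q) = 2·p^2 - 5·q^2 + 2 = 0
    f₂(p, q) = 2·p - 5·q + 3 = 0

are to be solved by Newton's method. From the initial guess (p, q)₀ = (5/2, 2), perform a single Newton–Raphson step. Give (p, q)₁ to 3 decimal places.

At (5/2, 2): F = (-5.500, -2.000).
Jacobian J = [[4·p, -10·q], [2, -5]].
At the point, J = [[10.000, -20.000], [2.000, -5.000]] (det J = -10.000).
Solving J·Δ = −F gives Δ = (-1.250, -0.900).
Then the next iterate is (p, q)₁ = (1.250, 1.100).

(1.250, 1.100)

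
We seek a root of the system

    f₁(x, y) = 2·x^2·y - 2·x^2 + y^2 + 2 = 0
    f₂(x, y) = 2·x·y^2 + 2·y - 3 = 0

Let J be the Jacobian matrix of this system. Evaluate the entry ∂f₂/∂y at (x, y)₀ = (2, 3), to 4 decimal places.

∂f₂/∂y = 4·x·y + 2.
At (2, 3) this is 26.0000.

26.0000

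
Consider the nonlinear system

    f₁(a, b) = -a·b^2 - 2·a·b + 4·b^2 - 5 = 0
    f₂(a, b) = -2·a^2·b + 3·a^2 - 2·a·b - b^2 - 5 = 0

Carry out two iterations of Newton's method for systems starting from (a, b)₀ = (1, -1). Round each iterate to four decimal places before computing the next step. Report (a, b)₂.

At (1, -1): F = (0.0000, 1.0000).
Jacobian J = [[-b^2 - 2·b, -2·a·b - 2·a + 8·b], [-4·a·b + 6·a - 2·b, -2·a^2 - 2·a - 2·b]].
At the point, J = [[1.0000, -8.0000], [12.0000, -2.0000]] (det J = 94.0000).
Solving J·Δ = −F gives Δ = (-0.0851, -0.0106).
Then the next iterate is (a, b)₁ = (0.9149, -1.0106).
Round to (0.9149, -1.0106) and repeat: F = (0.000047, 0.030839), J = [[0.999888, -8.065404], [11.208992, -1.482684]].
Δ = (-0.0028, -0.0003), so (a, b)₂ = (0.9121, -1.0109).

(0.9121, -1.0109)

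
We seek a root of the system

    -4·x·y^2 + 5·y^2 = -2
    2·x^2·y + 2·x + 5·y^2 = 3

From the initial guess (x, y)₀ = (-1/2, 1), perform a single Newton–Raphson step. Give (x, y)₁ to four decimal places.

At (-1/2, 1): F = (9.0000, 1.5000).
Jacobian J = [[-4·y^2, -8·x·y + 10·y], [4·x·y + 2, 2·x^2 + 10·y]].
At the point, J = [[-4.0000, 14.0000], [0.0000, 10.5000]] (det J = -42.0000).
Solving J·Δ = −F gives Δ = (1.7500, -0.1429).
Then the next iterate is (x, y)₁ = (1.2500, 0.8571).

(1.2500, 0.8571)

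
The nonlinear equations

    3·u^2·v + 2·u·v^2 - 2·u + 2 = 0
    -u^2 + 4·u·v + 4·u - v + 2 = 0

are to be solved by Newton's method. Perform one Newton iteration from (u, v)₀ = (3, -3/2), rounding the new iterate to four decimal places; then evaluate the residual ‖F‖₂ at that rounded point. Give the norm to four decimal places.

8.4380

At (3, -3/2): F = (-31.0000, -11.5000).
Jacobian J = [[6·u·v + 2·v^2 - 2, 3·u^2 + 4·u·v], [-2·u + 4·v + 4, 4·u - 1]].
At the point, J = [[-24.5000, 9.0000], [-8.0000, 11.0000]] (det J = -197.5000).
Solving J·Δ = −F gives Δ = (-1.2025, 0.1709).
Then the next iterate is (u, v)₁ = (1.7975, -1.3291).
Re-evaluating at (1.7975, -1.3291): F = (-8.127399, -2.268135), so ‖F‖₂ = 8.4380.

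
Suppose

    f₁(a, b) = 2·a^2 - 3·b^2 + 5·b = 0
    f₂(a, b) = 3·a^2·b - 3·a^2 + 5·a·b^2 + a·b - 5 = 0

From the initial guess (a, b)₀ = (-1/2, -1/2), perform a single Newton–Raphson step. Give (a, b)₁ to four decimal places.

(0.4355, 0.0776)

At (-1/2, -1/2): F = (-2.7500, -6.5000).
Jacobian J = [[4·a, -6·b + 5], [6·a·b - 6·a + 5·b^2 + b, 3·a^2 + 10·a·b + a]].
At the point, J = [[-2.0000, 8.0000], [5.2500, 2.7500]] (det J = -47.5000).
Solving J·Δ = −F gives Δ = (0.9355, 0.5776).
Then the next iterate is (a, b)₁ = (0.4355, 0.0776).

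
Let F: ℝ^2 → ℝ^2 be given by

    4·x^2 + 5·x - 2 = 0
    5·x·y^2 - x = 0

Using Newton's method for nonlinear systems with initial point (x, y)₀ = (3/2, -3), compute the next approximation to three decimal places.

At (3/2, -3): F = (14.500, 66.000).
Jacobian J = [[8·x + 5, 0], [5·y^2 - 1, 10·x·y]].
At the point, J = [[17.000, 0.000], [44.000, -45.000]] (det J = -765.000).
Solving J·Δ = −F gives Δ = (-0.853, 0.633).
Then the next iterate is (x, y)₁ = (0.647, -2.367).

(0.647, -2.367)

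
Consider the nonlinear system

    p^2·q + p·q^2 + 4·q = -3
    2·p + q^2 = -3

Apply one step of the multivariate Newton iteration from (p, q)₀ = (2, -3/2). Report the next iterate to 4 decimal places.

At (2, -3/2): F = (-4.5000, 9.2500).
Jacobian J = [[2·p·q + q^2, p^2 + 2·p·q + 4], [2, 2·q]].
At the point, J = [[-3.7500, 2.0000], [2.0000, -3.0000]] (det J = 7.2500).
Solving J·Δ = −F gives Δ = (0.6897, 3.5431).
Then the next iterate is (p, q)₁ = (2.6897, 2.0431).

(2.6897, 2.0431)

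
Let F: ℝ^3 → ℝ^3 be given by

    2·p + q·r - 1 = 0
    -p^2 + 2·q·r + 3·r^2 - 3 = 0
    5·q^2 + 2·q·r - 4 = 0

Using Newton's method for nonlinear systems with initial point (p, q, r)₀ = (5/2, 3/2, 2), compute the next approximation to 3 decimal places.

At (5/2, 3/2, 2): F = (7.000, 8.750, 13.250).
Jacobian J = [[2, r, q], [-2·p, 2·r, 2·q + 6·r], [0, 10·q + 2·r, 2·q]].
At the point, J = [[2.000, 2.000, 1.500], [-5.000, 4.000, 15.000], [0.000, 19.000, 3.000]] (det J = -658.500).
Solving J·Δ = −F gives Δ = (-2.120, -0.515, -1.153).
Then the next iterate is (p, q, r)₁ = (0.380, 0.985, 0.847).

(0.380, 0.985, 0.847)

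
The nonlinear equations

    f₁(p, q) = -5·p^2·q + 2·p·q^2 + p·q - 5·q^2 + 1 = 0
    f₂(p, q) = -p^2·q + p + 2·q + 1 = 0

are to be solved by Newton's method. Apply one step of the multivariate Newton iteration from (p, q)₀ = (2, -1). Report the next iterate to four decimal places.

(0.8421, -1.3947)

At (2, -1): F = (18.0000, 5.0000).
Jacobian J = [[-10·p·q + 2·q^2 + q, -5·p^2 + 4·p·q + p - 10·q], [-2·p·q + 1, -p^2 + 2]].
At the point, J = [[21.0000, -16.0000], [5.0000, -2.0000]] (det J = 38.0000).
Solving J·Δ = −F gives Δ = (-1.1579, -0.3947).
Then the next iterate is (p, q)₁ = (0.8421, -1.3947).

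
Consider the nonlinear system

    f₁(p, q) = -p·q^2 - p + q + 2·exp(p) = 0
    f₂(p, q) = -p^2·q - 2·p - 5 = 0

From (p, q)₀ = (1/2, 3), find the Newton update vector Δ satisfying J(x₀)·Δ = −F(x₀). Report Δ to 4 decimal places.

At (1/2, 3): F = (1.297443, -6.7500).
Jacobian J = [[-q^2 + 2·exp(p) - 1, -2·p·q + 1], [-2·p·q - 2, -p^2]].
At the point, J = [[-6.702557, -2.0000], [-5.0000, -0.2500]] (det J = -8.324361).
Solving J·Δ = −F gives Δ = (-1.6607, 6.2142).

(-1.6607, 6.2142)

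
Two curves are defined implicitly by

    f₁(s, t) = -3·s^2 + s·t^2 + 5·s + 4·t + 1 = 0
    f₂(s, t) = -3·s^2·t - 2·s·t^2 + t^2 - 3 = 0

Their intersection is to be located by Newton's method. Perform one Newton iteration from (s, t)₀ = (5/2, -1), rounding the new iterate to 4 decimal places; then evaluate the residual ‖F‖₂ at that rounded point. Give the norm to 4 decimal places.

At (5/2, -1): F = (-6.7500, 11.7500).
Jacobian J = [[-6·s + t^2 + 5, 2·s·t + 4], [-6·s·t - 2·t^2, -3·s^2 - 4·s·t + 2·t]].
At the point, J = [[-9.0000, -1.0000], [13.0000, -10.7500]] (det J = 109.7500).
Solving J·Δ = −F gives Δ = (-0.7682, 0.1640).
Then the next iterate is (s, t)₁ = (1.7318, -0.8360).
Re-evaluating at (1.7318, -0.8360): F = (-1.472046, 2.800021), so ‖F‖₂ = 3.1634.

3.1634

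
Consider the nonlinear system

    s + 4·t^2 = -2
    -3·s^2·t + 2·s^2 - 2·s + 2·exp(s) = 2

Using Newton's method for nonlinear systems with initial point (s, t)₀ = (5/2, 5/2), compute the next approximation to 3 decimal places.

(5.036, 0.898)

At (5/2, 5/2): F = (29.500, -17.01001).
Jacobian J = [[1, 8·t], [-6·s·t + 4·s + 2·exp(s) - 2, -3·s^2]].
At the point, J = [[1.000, 20.000], [-5.13501, -18.750]] (det J = 83.95024).
Solving J·Δ = −F gives Δ = (2.536, -1.602).
Then the next iterate is (s, t)₁ = (5.036, 0.898).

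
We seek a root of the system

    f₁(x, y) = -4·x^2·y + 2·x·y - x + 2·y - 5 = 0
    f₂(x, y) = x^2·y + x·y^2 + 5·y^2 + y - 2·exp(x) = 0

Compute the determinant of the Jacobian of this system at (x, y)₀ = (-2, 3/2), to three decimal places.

291.628

J = [[-8·x·y + 2·y - 1, -4·x^2 + 2·x + 2], [2·x·y + y^2 - 2·exp(x), x^2 + 2·x·y + 10·y + 1]].
At the point, J = [[26.000, -18.000], [-4.02067, 14.000]].
det J = 291.628.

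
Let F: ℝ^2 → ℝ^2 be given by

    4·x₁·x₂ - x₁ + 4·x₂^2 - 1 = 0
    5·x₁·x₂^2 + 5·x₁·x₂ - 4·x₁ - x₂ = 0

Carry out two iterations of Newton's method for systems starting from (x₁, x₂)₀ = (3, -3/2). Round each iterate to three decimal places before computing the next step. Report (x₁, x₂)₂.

(1.031, -1.394)

At (3, -3/2): F = (-13.000, 0.750).
Jacobian J = [[4·x₂ - 1, 4·x₁ + 8·x₂], [5·x₂^2 + 5·x₂ - 4, 10·x₁·x₂ + 5·x₁ - 1]].
At the point, J = [[-7.000, 0.000], [-0.250, -31.000]] (det J = 217.000).
Solving J·Δ = −F gives Δ = (-1.857, 0.039).
Then the next iterate is (x₁, x₂)₁ = (1.143, -1.461).
Round to (1.143, -1.461) and repeat: F = (-0.28461, 0.73817), J = [[-6.844, -7.116], [-0.63239, -11.98423]].
Δ = (-0.112, 0.067), so (x₁, x₂)₂ = (1.031, -1.394).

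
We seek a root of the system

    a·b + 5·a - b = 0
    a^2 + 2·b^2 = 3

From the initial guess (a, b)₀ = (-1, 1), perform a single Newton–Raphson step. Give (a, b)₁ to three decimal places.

(0.400, 1.700)

At (-1, 1): F = (-7.000, 0.000).
Jacobian J = [[b + 5, a - 1], [2·a, 4·b]].
At the point, J = [[6.000, -2.000], [-2.000, 4.000]] (det J = 20.000).
Solving J·Δ = −F gives Δ = (1.400, 0.700).
Then the next iterate is (a, b)₁ = (0.400, 1.700).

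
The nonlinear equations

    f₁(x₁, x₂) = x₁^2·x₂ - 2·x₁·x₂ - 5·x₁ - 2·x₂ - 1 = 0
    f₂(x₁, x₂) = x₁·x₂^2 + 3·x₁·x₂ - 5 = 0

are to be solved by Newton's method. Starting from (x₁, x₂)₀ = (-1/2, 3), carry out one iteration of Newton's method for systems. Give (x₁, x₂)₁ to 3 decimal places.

At (-1/2, 3): F = (-0.750, -14.000).
Jacobian J = [[2·x₁·x₂ - 2·x₂ - 5, x₁^2 - 2·x₁ - 2], [x₂^2 + 3·x₂, 2·x₁·x₂ + 3·x₁]].
At the point, J = [[-14.000, -0.750], [18.000, -4.500]] (det J = 76.500).
Solving J·Δ = −F gives Δ = (0.093, -2.739).
Then the next iterate is (x₁, x₂)₁ = (-0.407, 0.261).

(-0.407, 0.261)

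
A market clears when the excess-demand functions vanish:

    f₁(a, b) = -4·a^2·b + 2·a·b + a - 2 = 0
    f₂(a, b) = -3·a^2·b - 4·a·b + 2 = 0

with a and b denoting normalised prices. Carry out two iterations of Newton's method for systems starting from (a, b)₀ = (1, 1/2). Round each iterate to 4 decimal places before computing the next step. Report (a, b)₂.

At (1, 1/2): F = (-2.0000, -1.5000).
Jacobian J = [[-8·a·b + 2·b + 1, -4·a^2 + 2·a], [-6·a·b - 4·b, -3·a^2 - 4·a]].
At the point, J = [[-2.0000, -2.0000], [-5.0000, -7.0000]] (det J = 4.0000).
Solving J·Δ = −F gives Δ = (-2.7500, 1.7500).
Then the next iterate is (a, b)₁ = (-1.7500, 2.2500).
Round to (-1.7500, 2.2500) and repeat: F = (-39.1875, -2.921875), J = [[37.0000, -15.7500], [14.6250, -2.1875]].
Δ = (-0.2657, -3.1124), so (a, b)₂ = (-2.0157, -0.8624).

(-2.0157, -0.8624)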